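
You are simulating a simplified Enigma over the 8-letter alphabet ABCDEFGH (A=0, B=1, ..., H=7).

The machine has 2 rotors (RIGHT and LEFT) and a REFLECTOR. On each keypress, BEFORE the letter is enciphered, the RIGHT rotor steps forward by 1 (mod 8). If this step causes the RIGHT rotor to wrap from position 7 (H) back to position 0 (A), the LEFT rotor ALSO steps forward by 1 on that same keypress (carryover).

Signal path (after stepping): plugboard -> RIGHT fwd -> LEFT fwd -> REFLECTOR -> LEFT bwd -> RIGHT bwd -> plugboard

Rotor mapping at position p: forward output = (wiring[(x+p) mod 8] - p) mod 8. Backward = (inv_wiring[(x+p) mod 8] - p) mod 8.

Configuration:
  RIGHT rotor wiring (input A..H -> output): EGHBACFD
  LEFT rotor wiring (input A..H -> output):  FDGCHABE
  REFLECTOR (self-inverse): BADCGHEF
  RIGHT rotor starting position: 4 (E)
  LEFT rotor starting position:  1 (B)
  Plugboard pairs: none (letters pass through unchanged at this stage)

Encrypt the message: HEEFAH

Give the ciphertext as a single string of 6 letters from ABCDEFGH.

Char 1 ('H'): step: R->5, L=1; H->plug->H->R->D->L->G->refl->E->L'->H->R'->D->plug->D
Char 2 ('E'): step: R->6, L=1; E->plug->E->R->B->L->F->refl->H->L'->E->R'->H->plug->H
Char 3 ('E'): step: R->7, L=1; E->plug->E->R->C->L->B->refl->A->L'->F->R'->B->plug->B
Char 4 ('F'): step: R->0, L->2 (L advanced); F->plug->F->R->C->L->F->refl->H->L'->E->R'->A->plug->A
Char 5 ('A'): step: R->1, L=2; A->plug->A->R->F->L->C->refl->D->L'->G->R'->B->plug->B
Char 6 ('H'): step: R->2, L=2; H->plug->H->R->E->L->H->refl->F->L'->C->R'->G->plug->G

Answer: DHBABG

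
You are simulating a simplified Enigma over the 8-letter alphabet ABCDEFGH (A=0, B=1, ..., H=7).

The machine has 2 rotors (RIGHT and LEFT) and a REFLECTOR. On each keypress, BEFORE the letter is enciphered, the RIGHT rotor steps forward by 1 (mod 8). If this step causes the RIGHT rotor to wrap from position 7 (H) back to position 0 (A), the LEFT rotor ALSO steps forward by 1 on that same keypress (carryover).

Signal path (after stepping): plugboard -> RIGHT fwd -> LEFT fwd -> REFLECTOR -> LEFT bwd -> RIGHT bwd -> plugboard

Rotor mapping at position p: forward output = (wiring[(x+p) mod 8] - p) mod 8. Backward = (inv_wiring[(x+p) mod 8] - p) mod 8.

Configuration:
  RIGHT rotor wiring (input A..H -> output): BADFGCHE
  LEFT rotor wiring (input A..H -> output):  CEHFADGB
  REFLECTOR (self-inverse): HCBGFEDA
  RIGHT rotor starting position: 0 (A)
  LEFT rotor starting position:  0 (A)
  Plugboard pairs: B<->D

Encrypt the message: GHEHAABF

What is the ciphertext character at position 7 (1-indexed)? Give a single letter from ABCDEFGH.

Char 1 ('G'): step: R->1, L=0; G->plug->G->R->D->L->F->refl->E->L'->B->R'->E->plug->E
Char 2 ('H'): step: R->2, L=0; H->plug->H->R->G->L->G->refl->D->L'->F->R'->E->plug->E
Char 3 ('E'): step: R->3, L=0; E->plug->E->R->B->L->E->refl->F->L'->D->R'->B->plug->D
Char 4 ('H'): step: R->4, L=0; H->plug->H->R->B->L->E->refl->F->L'->D->R'->C->plug->C
Char 5 ('A'): step: R->5, L=0; A->plug->A->R->F->L->D->refl->G->L'->G->R'->F->plug->F
Char 6 ('A'): step: R->6, L=0; A->plug->A->R->B->L->E->refl->F->L'->D->R'->C->plug->C
Char 7 ('B'): step: R->7, L=0; B->plug->D->R->E->L->A->refl->H->L'->C->R'->B->plug->D

D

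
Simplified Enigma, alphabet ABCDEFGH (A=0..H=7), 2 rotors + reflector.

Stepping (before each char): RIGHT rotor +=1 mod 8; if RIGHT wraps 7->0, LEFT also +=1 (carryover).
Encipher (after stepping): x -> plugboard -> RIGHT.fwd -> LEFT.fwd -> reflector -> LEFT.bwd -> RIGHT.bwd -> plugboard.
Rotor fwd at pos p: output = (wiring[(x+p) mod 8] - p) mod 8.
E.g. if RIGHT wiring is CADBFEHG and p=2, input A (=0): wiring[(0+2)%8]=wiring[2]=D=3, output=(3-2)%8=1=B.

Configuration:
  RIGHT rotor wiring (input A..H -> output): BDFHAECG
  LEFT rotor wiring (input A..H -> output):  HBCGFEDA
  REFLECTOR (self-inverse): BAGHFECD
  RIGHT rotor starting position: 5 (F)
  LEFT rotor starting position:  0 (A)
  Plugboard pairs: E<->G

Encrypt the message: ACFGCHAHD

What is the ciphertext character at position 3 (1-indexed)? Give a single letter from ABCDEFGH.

Char 1 ('A'): step: R->6, L=0; A->plug->A->R->E->L->F->refl->E->L'->F->R'->D->plug->D
Char 2 ('C'): step: R->7, L=0; C->plug->C->R->E->L->F->refl->E->L'->F->R'->G->plug->E
Char 3 ('F'): step: R->0, L->1 (L advanced); F->plug->F->R->E->L->D->refl->H->L'->G->R'->H->plug->H

H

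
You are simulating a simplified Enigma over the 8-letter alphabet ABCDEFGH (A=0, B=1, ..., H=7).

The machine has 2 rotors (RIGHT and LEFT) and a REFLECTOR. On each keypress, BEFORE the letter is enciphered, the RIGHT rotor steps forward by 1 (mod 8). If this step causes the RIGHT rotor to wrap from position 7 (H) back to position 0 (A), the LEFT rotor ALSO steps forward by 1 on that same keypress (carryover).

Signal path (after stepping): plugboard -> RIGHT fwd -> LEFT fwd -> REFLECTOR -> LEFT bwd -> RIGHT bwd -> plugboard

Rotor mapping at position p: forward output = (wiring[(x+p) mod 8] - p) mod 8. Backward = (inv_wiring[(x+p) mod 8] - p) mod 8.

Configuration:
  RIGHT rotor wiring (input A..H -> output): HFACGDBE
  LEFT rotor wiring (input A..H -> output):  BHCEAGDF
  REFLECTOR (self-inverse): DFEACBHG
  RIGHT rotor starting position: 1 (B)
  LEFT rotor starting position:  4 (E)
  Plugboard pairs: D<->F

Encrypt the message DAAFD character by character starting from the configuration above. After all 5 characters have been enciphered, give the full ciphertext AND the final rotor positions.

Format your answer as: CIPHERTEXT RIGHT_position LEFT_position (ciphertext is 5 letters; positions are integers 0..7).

Char 1 ('D'): step: R->2, L=4; D->plug->F->R->C->L->H->refl->G->L'->G->R'->A->plug->A
Char 2 ('A'): step: R->3, L=4; A->plug->A->R->H->L->A->refl->D->L'->F->R'->H->plug->H
Char 3 ('A'): step: R->4, L=4; A->plug->A->R->C->L->H->refl->G->L'->G->R'->H->plug->H
Char 4 ('F'): step: R->5, L=4; F->plug->D->R->C->L->H->refl->G->L'->G->R'->A->plug->A
Char 5 ('D'): step: R->6, L=4; D->plug->F->R->E->L->F->refl->B->L'->D->R'->A->plug->A
Final: ciphertext=AHHAA, RIGHT=6, LEFT=4

Answer: AHHAA 6 4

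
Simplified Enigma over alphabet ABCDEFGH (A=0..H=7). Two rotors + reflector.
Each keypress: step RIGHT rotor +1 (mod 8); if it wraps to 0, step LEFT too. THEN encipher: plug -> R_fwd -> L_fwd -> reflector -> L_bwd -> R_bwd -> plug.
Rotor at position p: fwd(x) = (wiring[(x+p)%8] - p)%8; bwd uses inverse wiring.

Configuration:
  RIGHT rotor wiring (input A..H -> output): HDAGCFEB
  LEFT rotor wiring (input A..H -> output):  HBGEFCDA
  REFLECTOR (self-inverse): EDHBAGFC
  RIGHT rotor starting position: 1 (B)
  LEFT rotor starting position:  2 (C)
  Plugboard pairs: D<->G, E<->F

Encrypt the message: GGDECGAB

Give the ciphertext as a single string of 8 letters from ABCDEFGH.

Char 1 ('G'): step: R->2, L=2; G->plug->D->R->D->L->A->refl->E->L'->A->R'->C->plug->C
Char 2 ('G'): step: R->3, L=2; G->plug->D->R->B->L->C->refl->H->L'->H->R'->B->plug->B
Char 3 ('D'): step: R->4, L=2; D->plug->G->R->E->L->B->refl->D->L'->C->R'->H->plug->H
Char 4 ('E'): step: R->5, L=2; E->plug->F->R->D->L->A->refl->E->L'->A->R'->A->plug->A
Char 5 ('C'): step: R->6, L=2; C->plug->C->R->B->L->C->refl->H->L'->H->R'->H->plug->H
Char 6 ('G'): step: R->7, L=2; G->plug->D->R->B->L->C->refl->H->L'->H->R'->E->plug->F
Char 7 ('A'): step: R->0, L->3 (L advanced); A->plug->A->R->H->L->D->refl->B->L'->A->R'->C->plug->C
Char 8 ('B'): step: R->1, L=3; B->plug->B->R->H->L->D->refl->B->L'->A->R'->G->plug->D

Answer: CBHAHFCD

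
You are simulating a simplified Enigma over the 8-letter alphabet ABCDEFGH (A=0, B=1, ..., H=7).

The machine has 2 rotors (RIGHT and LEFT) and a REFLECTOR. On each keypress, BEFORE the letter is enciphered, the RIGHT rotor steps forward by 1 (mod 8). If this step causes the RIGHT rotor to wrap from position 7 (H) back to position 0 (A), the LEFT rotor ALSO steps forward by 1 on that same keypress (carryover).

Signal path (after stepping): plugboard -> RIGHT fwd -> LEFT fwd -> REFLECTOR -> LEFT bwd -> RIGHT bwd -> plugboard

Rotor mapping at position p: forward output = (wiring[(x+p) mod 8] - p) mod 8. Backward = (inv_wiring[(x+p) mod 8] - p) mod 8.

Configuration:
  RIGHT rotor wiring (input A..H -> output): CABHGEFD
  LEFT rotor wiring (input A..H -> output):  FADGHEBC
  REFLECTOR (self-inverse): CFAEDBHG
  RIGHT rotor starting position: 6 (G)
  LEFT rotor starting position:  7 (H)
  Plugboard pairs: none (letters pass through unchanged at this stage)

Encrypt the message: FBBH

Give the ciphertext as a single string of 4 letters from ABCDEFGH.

Answer: GECG

Derivation:
Char 1 ('F'): step: R->7, L=7; F->plug->F->R->H->L->C->refl->A->L'->F->R'->G->plug->G
Char 2 ('B'): step: R->0, L->0 (L advanced); B->plug->B->R->A->L->F->refl->B->L'->G->R'->E->plug->E
Char 3 ('B'): step: R->1, L=0; B->plug->B->R->A->L->F->refl->B->L'->G->R'->C->plug->C
Char 4 ('H'): step: R->2, L=0; H->plug->H->R->G->L->B->refl->F->L'->A->R'->G->plug->G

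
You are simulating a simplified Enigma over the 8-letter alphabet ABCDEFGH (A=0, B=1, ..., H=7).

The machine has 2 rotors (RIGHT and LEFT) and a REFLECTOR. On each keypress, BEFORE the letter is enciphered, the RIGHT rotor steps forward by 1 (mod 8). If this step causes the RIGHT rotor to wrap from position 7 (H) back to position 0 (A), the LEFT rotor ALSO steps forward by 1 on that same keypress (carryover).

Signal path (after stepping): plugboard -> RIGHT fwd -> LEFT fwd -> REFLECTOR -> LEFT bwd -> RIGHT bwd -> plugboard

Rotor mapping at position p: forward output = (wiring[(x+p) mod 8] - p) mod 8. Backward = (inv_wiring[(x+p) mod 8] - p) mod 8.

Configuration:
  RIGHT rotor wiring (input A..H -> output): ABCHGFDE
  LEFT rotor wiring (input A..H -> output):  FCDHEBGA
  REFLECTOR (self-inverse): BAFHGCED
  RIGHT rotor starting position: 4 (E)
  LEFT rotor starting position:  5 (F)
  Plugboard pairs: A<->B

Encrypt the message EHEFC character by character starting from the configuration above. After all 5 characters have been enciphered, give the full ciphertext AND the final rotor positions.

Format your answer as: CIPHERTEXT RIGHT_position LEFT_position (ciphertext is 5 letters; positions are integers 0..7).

Answer: ACBBG 1 6

Derivation:
Char 1 ('E'): step: R->5, L=5; E->plug->E->R->E->L->F->refl->C->L'->G->R'->B->plug->A
Char 2 ('H'): step: R->6, L=5; H->plug->H->R->H->L->H->refl->D->L'->C->R'->C->plug->C
Char 3 ('E'): step: R->7, L=5; E->plug->E->R->A->L->E->refl->G->L'->F->R'->A->plug->B
Char 4 ('F'): step: R->0, L->6 (L advanced); F->plug->F->R->F->L->B->refl->A->L'->A->R'->A->plug->B
Char 5 ('C'): step: R->1, L=6; C->plug->C->R->G->L->G->refl->E->L'->D->R'->G->plug->G
Final: ciphertext=ACBBG, RIGHT=1, LEFT=6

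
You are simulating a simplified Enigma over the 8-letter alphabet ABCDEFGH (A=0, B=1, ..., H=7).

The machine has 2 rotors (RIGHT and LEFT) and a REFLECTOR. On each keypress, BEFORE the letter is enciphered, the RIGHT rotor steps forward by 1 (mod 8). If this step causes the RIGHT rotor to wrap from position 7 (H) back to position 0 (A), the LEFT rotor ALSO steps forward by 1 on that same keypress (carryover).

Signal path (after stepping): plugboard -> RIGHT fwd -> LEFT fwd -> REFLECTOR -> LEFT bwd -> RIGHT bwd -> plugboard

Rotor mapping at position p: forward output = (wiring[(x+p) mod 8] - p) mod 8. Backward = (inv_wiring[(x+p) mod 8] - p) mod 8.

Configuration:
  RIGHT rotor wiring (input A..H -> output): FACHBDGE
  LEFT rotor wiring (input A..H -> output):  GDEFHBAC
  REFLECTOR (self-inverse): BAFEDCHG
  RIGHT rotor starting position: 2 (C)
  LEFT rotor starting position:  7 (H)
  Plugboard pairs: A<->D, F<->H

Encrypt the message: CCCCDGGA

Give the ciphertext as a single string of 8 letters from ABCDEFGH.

Answer: HAHFFDDH

Derivation:
Char 1 ('C'): step: R->3, L=7; C->plug->C->R->A->L->D->refl->E->L'->C->R'->F->plug->H
Char 2 ('C'): step: R->4, L=7; C->plug->C->R->C->L->E->refl->D->L'->A->R'->D->plug->A
Char 3 ('C'): step: R->5, L=7; C->plug->C->R->H->L->B->refl->A->L'->F->R'->F->plug->H
Char 4 ('C'): step: R->6, L=7; C->plug->C->R->H->L->B->refl->A->L'->F->R'->H->plug->F
Char 5 ('D'): step: R->7, L=7; D->plug->A->R->F->L->A->refl->B->L'->H->R'->H->plug->F
Char 6 ('G'): step: R->0, L->0 (L advanced); G->plug->G->R->G->L->A->refl->B->L'->F->R'->A->plug->D
Char 7 ('G'): step: R->1, L=0; G->plug->G->R->D->L->F->refl->C->L'->H->R'->A->plug->D
Char 8 ('A'): step: R->2, L=0; A->plug->D->R->B->L->D->refl->E->L'->C->R'->F->plug->H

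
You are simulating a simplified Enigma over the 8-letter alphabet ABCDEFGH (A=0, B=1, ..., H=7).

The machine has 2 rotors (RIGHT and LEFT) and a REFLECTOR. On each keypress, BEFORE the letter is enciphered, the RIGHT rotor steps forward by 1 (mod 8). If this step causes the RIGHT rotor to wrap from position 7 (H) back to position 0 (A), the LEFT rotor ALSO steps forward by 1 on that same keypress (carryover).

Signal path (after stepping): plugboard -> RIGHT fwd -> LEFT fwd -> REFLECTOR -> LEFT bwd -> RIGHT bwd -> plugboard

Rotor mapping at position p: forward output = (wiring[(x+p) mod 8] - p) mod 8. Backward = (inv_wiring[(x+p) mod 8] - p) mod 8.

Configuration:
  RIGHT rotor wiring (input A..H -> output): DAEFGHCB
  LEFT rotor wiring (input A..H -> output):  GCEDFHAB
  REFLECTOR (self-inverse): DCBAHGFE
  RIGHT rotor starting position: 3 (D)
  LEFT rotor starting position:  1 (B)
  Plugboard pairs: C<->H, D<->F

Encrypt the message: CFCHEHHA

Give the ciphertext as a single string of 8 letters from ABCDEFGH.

Char 1 ('C'): step: R->4, L=1; C->plug->H->R->B->L->D->refl->A->L'->G->R'->C->plug->H
Char 2 ('F'): step: R->5, L=1; F->plug->D->R->G->L->A->refl->D->L'->B->R'->H->plug->C
Char 3 ('C'): step: R->6, L=1; C->plug->H->R->B->L->D->refl->A->L'->G->R'->E->plug->E
Char 4 ('H'): step: R->7, L=1; H->plug->C->R->B->L->D->refl->A->L'->G->R'->E->plug->E
Char 5 ('E'): step: R->0, L->2 (L advanced); E->plug->E->R->G->L->E->refl->H->L'->F->R'->D->plug->F
Char 6 ('H'): step: R->1, L=2; H->plug->C->R->E->L->G->refl->F->L'->D->R'->B->plug->B
Char 7 ('H'): step: R->2, L=2; H->plug->C->R->E->L->G->refl->F->L'->D->R'->B->plug->B
Char 8 ('A'): step: R->3, L=2; A->plug->A->R->C->L->D->refl->A->L'->H->R'->D->plug->F

Answer: HCEEFBBF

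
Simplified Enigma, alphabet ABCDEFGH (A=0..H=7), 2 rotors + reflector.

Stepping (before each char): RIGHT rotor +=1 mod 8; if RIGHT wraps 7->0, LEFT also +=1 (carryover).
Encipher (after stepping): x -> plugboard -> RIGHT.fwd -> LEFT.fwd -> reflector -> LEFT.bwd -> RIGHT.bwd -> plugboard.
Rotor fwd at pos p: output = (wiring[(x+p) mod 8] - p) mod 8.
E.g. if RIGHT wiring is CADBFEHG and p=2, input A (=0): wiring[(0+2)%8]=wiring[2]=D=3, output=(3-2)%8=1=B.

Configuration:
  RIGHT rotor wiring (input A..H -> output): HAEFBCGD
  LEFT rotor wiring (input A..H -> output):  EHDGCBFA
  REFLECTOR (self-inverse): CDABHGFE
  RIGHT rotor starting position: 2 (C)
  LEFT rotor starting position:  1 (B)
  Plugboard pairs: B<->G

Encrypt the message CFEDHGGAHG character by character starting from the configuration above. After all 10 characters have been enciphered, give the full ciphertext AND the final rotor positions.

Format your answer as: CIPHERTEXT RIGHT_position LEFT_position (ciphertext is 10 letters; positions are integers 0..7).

Answer: DHFABCEHDC 4 2

Derivation:
Char 1 ('C'): step: R->3, L=1; C->plug->C->R->H->L->D->refl->B->L'->D->R'->D->plug->D
Char 2 ('F'): step: R->4, L=1; F->plug->F->R->E->L->A->refl->C->L'->B->R'->H->plug->H
Char 3 ('E'): step: R->5, L=1; E->plug->E->R->D->L->B->refl->D->L'->H->R'->F->plug->F
Char 4 ('D'): step: R->6, L=1; D->plug->D->R->C->L->F->refl->G->L'->A->R'->A->plug->A
Char 5 ('H'): step: R->7, L=1; H->plug->H->R->H->L->D->refl->B->L'->D->R'->G->plug->B
Char 6 ('G'): step: R->0, L->2 (L advanced); G->plug->B->R->A->L->B->refl->D->L'->E->R'->C->plug->C
Char 7 ('G'): step: R->1, L=2; G->plug->B->R->D->L->H->refl->E->L'->B->R'->E->plug->E
Char 8 ('A'): step: R->2, L=2; A->plug->A->R->C->L->A->refl->C->L'->G->R'->H->plug->H
Char 9 ('H'): step: R->3, L=2; H->plug->H->R->B->L->E->refl->H->L'->D->R'->D->plug->D
Char 10 ('G'): step: R->4, L=2; G->plug->B->R->G->L->C->refl->A->L'->C->R'->C->plug->C
Final: ciphertext=DHFABCEHDC, RIGHT=4, LEFT=2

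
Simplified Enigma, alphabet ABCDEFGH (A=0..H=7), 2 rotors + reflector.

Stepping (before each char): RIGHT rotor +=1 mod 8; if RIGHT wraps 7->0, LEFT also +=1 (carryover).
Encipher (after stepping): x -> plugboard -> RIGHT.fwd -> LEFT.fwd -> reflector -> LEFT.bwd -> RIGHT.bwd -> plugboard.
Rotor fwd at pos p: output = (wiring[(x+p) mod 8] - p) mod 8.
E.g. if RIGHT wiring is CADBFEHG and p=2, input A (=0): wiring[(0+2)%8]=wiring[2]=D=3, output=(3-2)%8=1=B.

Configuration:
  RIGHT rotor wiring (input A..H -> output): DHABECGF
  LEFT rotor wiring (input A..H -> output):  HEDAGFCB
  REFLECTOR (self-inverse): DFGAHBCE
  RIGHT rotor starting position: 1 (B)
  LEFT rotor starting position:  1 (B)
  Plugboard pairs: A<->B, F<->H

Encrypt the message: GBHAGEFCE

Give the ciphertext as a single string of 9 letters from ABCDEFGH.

Char 1 ('G'): step: R->2, L=1; G->plug->G->R->B->L->C->refl->G->L'->H->R'->B->plug->A
Char 2 ('B'): step: R->3, L=1; B->plug->A->R->G->L->A->refl->D->L'->A->R'->F->plug->H
Char 3 ('H'): step: R->4, L=1; H->plug->F->R->D->L->F->refl->B->L'->F->R'->H->plug->F
Char 4 ('A'): step: R->5, L=1; A->plug->B->R->B->L->C->refl->G->L'->H->R'->H->plug->F
Char 5 ('G'): step: R->6, L=1; G->plug->G->R->G->L->A->refl->D->L'->A->R'->A->plug->B
Char 6 ('E'): step: R->7, L=1; E->plug->E->R->C->L->H->refl->E->L'->E->R'->B->plug->A
Char 7 ('F'): step: R->0, L->2 (L advanced); F->plug->H->R->F->L->H->refl->E->L'->C->R'->F->plug->H
Char 8 ('C'): step: R->1, L=2; C->plug->C->R->A->L->B->refl->F->L'->G->R'->A->plug->B
Char 9 ('E'): step: R->2, L=2; E->plug->E->R->E->L->A->refl->D->L'->D->R'->F->plug->H

Answer: AHFFBAHBH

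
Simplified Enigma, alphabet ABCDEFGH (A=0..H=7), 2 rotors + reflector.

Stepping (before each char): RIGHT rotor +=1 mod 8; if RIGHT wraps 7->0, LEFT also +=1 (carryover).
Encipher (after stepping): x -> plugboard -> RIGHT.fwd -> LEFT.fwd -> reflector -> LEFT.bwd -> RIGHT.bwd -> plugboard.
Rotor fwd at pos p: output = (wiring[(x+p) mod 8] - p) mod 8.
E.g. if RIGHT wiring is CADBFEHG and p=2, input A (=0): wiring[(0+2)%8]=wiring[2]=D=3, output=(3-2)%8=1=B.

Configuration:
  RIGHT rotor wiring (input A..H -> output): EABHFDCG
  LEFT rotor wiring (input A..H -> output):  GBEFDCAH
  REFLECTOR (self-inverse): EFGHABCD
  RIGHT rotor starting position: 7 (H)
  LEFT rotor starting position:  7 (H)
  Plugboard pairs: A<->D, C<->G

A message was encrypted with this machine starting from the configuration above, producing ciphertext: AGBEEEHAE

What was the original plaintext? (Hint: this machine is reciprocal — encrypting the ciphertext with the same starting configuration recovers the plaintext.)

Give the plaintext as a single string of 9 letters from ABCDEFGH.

Answer: DEEFCGBFG

Derivation:
Char 1 ('A'): step: R->0, L->0 (L advanced); A->plug->D->R->H->L->H->refl->D->L'->E->R'->A->plug->D
Char 2 ('G'): step: R->1, L=0; G->plug->C->R->G->L->A->refl->E->L'->C->R'->E->plug->E
Char 3 ('B'): step: R->2, L=0; B->plug->B->R->F->L->C->refl->G->L'->A->R'->E->plug->E
Char 4 ('E'): step: R->3, L=0; E->plug->E->R->D->L->F->refl->B->L'->B->R'->F->plug->F
Char 5 ('E'): step: R->4, L=0; E->plug->E->R->A->L->G->refl->C->L'->F->R'->G->plug->C
Char 6 ('E'): step: R->5, L=0; E->plug->E->R->D->L->F->refl->B->L'->B->R'->C->plug->G
Char 7 ('H'): step: R->6, L=0; H->plug->H->R->F->L->C->refl->G->L'->A->R'->B->plug->B
Char 8 ('A'): step: R->7, L=0; A->plug->D->R->C->L->E->refl->A->L'->G->R'->F->plug->F
Char 9 ('E'): step: R->0, L->1 (L advanced); E->plug->E->R->F->L->H->refl->D->L'->B->R'->C->plug->G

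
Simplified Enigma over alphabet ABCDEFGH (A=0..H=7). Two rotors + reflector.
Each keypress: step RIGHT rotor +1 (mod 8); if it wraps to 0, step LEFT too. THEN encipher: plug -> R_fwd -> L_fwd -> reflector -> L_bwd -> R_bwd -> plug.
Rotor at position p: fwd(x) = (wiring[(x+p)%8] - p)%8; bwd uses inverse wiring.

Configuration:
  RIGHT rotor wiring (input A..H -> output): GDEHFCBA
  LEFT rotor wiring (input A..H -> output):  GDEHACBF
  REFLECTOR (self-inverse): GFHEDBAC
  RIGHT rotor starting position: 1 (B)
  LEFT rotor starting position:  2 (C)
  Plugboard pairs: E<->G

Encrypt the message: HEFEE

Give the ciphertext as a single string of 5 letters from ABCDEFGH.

Answer: GAACF

Derivation:
Char 1 ('H'): step: R->2, L=2; H->plug->H->R->B->L->F->refl->B->L'->H->R'->E->plug->G
Char 2 ('E'): step: R->3, L=2; E->plug->G->R->A->L->C->refl->H->L'->E->R'->A->plug->A
Char 3 ('F'): step: R->4, L=2; F->plug->F->R->H->L->B->refl->F->L'->B->R'->A->plug->A
Char 4 ('E'): step: R->5, L=2; E->plug->G->R->C->L->G->refl->A->L'->D->R'->C->plug->C
Char 5 ('E'): step: R->6, L=2; E->plug->G->R->H->L->B->refl->F->L'->B->R'->F->plug->F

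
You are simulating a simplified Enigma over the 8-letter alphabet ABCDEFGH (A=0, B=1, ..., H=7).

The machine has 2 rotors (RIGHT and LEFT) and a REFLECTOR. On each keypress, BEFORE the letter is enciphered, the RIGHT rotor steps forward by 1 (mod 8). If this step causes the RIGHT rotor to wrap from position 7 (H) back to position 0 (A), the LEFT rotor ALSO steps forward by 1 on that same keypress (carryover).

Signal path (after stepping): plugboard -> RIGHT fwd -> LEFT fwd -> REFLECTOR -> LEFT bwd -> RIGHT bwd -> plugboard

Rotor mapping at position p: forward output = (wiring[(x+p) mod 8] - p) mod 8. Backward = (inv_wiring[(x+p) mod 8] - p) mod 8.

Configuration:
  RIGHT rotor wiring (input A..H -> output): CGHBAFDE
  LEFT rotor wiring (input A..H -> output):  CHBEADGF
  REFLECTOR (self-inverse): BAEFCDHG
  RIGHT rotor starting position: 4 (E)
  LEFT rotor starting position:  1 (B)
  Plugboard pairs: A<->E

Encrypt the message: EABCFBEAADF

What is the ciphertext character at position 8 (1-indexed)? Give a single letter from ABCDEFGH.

Char 1 ('E'): step: R->5, L=1; E->plug->A->R->A->L->G->refl->H->L'->D->R'->H->plug->H
Char 2 ('A'): step: R->6, L=1; A->plug->E->R->B->L->A->refl->B->L'->H->R'->H->plug->H
Char 3 ('B'): step: R->7, L=1; B->plug->B->R->D->L->H->refl->G->L'->A->R'->D->plug->D
Char 4 ('C'): step: R->0, L->2 (L advanced); C->plug->C->R->H->L->F->refl->D->L'->F->R'->F->plug->F
Char 5 ('F'): step: R->1, L=2; F->plug->F->R->C->L->G->refl->H->L'->A->R'->C->plug->C
Char 6 ('B'): step: R->2, L=2; B->plug->B->R->H->L->F->refl->D->L'->F->R'->A->plug->E
Char 7 ('E'): step: R->3, L=2; E->plug->A->R->G->L->A->refl->B->L'->D->R'->G->plug->G
Char 8 ('A'): step: R->4, L=2; A->plug->E->R->G->L->A->refl->B->L'->D->R'->G->plug->G

G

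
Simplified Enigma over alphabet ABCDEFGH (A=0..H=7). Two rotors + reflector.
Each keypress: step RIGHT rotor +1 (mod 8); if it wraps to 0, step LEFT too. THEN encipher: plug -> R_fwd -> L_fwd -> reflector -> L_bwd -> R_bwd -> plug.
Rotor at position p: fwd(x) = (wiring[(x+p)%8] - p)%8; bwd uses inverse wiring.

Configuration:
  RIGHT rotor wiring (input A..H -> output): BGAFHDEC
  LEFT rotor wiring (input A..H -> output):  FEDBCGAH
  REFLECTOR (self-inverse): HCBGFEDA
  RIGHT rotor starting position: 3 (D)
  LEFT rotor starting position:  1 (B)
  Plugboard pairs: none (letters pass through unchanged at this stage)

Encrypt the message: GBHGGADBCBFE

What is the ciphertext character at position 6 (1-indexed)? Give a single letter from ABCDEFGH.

Char 1 ('G'): step: R->4, L=1; G->plug->G->R->E->L->F->refl->E->L'->H->R'->B->plug->B
Char 2 ('B'): step: R->5, L=1; B->plug->B->R->H->L->E->refl->F->L'->E->R'->D->plug->D
Char 3 ('H'): step: R->6, L=1; H->plug->H->R->F->L->H->refl->A->L'->C->R'->E->plug->E
Char 4 ('G'): step: R->7, L=1; G->plug->G->R->E->L->F->refl->E->L'->H->R'->C->plug->C
Char 5 ('G'): step: R->0, L->2 (L advanced); G->plug->G->R->E->L->G->refl->D->L'->G->R'->B->plug->B
Char 6 ('A'): step: R->1, L=2; A->plug->A->R->F->L->F->refl->E->L'->D->R'->F->plug->F

F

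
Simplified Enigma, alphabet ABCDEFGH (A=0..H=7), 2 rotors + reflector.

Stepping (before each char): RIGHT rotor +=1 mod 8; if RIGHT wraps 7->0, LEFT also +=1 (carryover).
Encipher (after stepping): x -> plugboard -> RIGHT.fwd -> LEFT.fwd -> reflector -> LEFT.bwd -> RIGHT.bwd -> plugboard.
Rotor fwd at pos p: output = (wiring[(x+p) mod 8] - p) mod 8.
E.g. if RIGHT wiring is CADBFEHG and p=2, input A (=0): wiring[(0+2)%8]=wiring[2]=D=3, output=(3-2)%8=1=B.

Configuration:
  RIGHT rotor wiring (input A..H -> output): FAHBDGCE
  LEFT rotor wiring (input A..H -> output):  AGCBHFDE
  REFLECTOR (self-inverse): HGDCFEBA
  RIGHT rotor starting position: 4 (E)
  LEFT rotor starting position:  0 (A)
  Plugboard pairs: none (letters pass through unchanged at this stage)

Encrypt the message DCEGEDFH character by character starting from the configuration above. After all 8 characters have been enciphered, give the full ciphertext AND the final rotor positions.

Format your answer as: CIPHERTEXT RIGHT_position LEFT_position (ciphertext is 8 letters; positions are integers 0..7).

Answer: GGBCBEDC 4 1

Derivation:
Char 1 ('D'): step: R->5, L=0; D->plug->D->R->A->L->A->refl->H->L'->E->R'->G->plug->G
Char 2 ('C'): step: R->6, L=0; C->plug->C->R->H->L->E->refl->F->L'->F->R'->G->plug->G
Char 3 ('E'): step: R->7, L=0; E->plug->E->R->C->L->C->refl->D->L'->G->R'->B->plug->B
Char 4 ('G'): step: R->0, L->1 (L advanced); G->plug->G->R->C->L->A->refl->H->L'->H->R'->C->plug->C
Char 5 ('E'): step: R->1, L=1; E->plug->E->R->F->L->C->refl->D->L'->G->R'->B->plug->B
Char 6 ('D'): step: R->2, L=1; D->plug->D->R->E->L->E->refl->F->L'->A->R'->E->plug->E
Char 7 ('F'): step: R->3, L=1; F->plug->F->R->C->L->A->refl->H->L'->H->R'->D->plug->D
Char 8 ('H'): step: R->4, L=1; H->plug->H->R->F->L->C->refl->D->L'->G->R'->C->plug->C
Final: ciphertext=GGBCBEDC, RIGHT=4, LEFT=1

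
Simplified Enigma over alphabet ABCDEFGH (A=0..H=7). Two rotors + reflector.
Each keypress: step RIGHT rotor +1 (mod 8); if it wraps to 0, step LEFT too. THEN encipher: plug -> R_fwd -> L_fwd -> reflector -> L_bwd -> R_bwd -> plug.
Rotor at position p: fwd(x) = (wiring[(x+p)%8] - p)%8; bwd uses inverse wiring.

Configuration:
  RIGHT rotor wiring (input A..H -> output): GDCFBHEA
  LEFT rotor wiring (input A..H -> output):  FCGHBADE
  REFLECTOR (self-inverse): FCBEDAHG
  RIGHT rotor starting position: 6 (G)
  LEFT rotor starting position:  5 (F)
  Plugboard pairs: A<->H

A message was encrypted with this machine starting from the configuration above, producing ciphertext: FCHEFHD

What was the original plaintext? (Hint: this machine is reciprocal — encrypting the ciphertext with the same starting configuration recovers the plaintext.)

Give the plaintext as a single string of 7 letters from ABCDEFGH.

Char 1 ('F'): step: R->7, L=5; F->plug->F->R->C->L->H->refl->G->L'->B->R'->A->plug->H
Char 2 ('C'): step: R->0, L->6 (L advanced); C->plug->C->R->C->L->H->refl->G->L'->B->R'->E->plug->E
Char 3 ('H'): step: R->1, L=6; H->plug->A->R->C->L->H->refl->G->L'->B->R'->B->plug->B
Char 4 ('E'): step: R->2, L=6; E->plug->E->R->C->L->H->refl->G->L'->B->R'->H->plug->A
Char 5 ('F'): step: R->3, L=6; F->plug->F->R->D->L->E->refl->D->L'->G->R'->B->plug->B
Char 6 ('H'): step: R->4, L=6; H->plug->A->R->F->L->B->refl->C->L'->H->R'->F->plug->F
Char 7 ('D'): step: R->5, L=6; D->plug->D->R->B->L->G->refl->H->L'->C->R'->A->plug->H

Answer: HEBABFH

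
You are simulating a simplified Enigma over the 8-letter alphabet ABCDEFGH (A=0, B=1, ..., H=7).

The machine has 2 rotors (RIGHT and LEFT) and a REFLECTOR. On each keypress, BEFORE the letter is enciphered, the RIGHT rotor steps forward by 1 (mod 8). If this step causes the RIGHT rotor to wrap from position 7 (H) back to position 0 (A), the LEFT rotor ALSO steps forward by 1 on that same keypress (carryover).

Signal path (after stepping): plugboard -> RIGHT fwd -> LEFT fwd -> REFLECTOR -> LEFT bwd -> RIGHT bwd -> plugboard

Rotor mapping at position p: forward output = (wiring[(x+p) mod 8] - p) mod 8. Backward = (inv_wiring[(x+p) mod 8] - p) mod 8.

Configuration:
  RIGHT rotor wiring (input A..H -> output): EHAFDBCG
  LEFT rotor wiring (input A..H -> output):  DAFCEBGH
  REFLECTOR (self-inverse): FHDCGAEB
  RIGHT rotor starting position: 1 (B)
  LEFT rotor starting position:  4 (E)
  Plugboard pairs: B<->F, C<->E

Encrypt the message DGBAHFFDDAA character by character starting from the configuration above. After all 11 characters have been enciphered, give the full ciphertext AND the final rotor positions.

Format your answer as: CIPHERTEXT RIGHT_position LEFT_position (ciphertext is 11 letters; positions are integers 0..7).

Char 1 ('D'): step: R->2, L=4; D->plug->D->R->H->L->G->refl->E->L'->F->R'->H->plug->H
Char 2 ('G'): step: R->3, L=4; G->plug->G->R->E->L->H->refl->B->L'->G->R'->C->plug->E
Char 3 ('B'): step: R->4, L=4; B->plug->F->R->D->L->D->refl->C->L'->C->R'->D->plug->D
Char 4 ('A'): step: R->5, L=4; A->plug->A->R->E->L->H->refl->B->L'->G->R'->H->plug->H
Char 5 ('H'): step: R->6, L=4; H->plug->H->R->D->L->D->refl->C->L'->C->R'->E->plug->C
Char 6 ('F'): step: R->7, L=4; F->plug->B->R->F->L->E->refl->G->L'->H->R'->A->plug->A
Char 7 ('F'): step: R->0, L->5 (L advanced); F->plug->B->R->H->L->H->refl->B->L'->B->R'->F->plug->B
Char 8 ('D'): step: R->1, L=5; D->plug->D->R->C->L->C->refl->D->L'->E->R'->C->plug->E
Char 9 ('D'): step: R->2, L=5; D->plug->D->R->H->L->H->refl->B->L'->B->R'->C->plug->E
Char 10 ('A'): step: R->3, L=5; A->plug->A->R->C->L->C->refl->D->L'->E->R'->G->plug->G
Char 11 ('A'): step: R->4, L=5; A->plug->A->R->H->L->H->refl->B->L'->B->R'->H->plug->H
Final: ciphertext=HEDHCABEEGH, RIGHT=4, LEFT=5

Answer: HEDHCABEEGH 4 5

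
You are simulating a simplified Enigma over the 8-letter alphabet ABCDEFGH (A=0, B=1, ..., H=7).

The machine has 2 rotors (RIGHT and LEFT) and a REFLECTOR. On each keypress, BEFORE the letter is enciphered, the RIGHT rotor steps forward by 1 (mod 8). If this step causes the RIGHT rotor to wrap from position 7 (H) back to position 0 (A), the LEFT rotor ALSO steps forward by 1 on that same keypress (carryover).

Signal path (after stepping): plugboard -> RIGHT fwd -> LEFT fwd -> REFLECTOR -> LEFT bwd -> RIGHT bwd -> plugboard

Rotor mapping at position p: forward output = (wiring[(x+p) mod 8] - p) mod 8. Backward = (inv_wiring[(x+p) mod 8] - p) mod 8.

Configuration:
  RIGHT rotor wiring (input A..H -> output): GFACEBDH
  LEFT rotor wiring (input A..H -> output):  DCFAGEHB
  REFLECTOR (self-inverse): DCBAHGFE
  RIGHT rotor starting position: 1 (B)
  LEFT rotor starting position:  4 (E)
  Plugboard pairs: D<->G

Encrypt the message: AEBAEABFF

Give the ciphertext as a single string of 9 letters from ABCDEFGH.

Answer: BAGHBCAEA

Derivation:
Char 1 ('A'): step: R->2, L=4; A->plug->A->R->G->L->B->refl->C->L'->A->R'->B->plug->B
Char 2 ('E'): step: R->3, L=4; E->plug->E->R->E->L->H->refl->E->L'->H->R'->A->plug->A
Char 3 ('B'): step: R->4, L=4; B->plug->B->R->F->L->G->refl->F->L'->D->R'->D->plug->G
Char 4 ('A'): step: R->5, L=4; A->plug->A->R->E->L->H->refl->E->L'->H->R'->H->plug->H
Char 5 ('E'): step: R->6, L=4; E->plug->E->R->C->L->D->refl->A->L'->B->R'->B->plug->B
Char 6 ('A'): step: R->7, L=4; A->plug->A->R->A->L->C->refl->B->L'->G->R'->C->plug->C
Char 7 ('B'): step: R->0, L->5 (L advanced); B->plug->B->R->F->L->A->refl->D->L'->G->R'->A->plug->A
Char 8 ('F'): step: R->1, L=5; F->plug->F->R->C->L->E->refl->H->L'->A->R'->E->plug->E
Char 9 ('F'): step: R->2, L=5; F->plug->F->R->F->L->A->refl->D->L'->G->R'->A->plug->A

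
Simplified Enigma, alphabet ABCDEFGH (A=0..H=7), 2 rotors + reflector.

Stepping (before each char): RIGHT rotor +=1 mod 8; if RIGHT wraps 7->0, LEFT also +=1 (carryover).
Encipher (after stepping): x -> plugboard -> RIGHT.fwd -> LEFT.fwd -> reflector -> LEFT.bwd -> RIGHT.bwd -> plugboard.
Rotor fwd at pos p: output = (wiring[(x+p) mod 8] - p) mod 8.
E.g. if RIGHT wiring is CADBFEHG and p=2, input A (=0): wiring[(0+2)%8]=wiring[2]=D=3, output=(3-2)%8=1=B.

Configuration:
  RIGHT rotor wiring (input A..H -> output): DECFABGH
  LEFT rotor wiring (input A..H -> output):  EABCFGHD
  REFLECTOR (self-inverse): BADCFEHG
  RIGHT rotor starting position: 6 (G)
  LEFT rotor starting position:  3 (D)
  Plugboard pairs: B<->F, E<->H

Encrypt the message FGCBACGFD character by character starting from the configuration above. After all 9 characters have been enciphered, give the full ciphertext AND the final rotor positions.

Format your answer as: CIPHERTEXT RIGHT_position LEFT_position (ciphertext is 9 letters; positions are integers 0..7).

Char 1 ('F'): step: R->7, L=3; F->plug->B->R->E->L->A->refl->B->L'->F->R'->C->plug->C
Char 2 ('G'): step: R->0, L->4 (L advanced); G->plug->G->R->G->L->F->refl->E->L'->F->R'->D->plug->D
Char 3 ('C'): step: R->1, L=4; C->plug->C->R->E->L->A->refl->B->L'->A->R'->E->plug->H
Char 4 ('B'): step: R->2, L=4; B->plug->F->R->F->L->E->refl->F->L'->G->R'->C->plug->C
Char 5 ('A'): step: R->3, L=4; A->plug->A->R->C->L->D->refl->C->L'->B->R'->G->plug->G
Char 6 ('C'): step: R->4, L=4; C->plug->C->R->C->L->D->refl->C->L'->B->R'->H->plug->E
Char 7 ('G'): step: R->5, L=4; G->plug->G->R->A->L->B->refl->A->L'->E->R'->A->plug->A
Char 8 ('F'): step: R->6, L=4; F->plug->B->R->B->L->C->refl->D->L'->C->R'->G->plug->G
Char 9 ('D'): step: R->7, L=4; D->plug->D->R->D->L->H->refl->G->L'->H->R'->H->plug->E
Final: ciphertext=CDHCGEAGE, RIGHT=7, LEFT=4

Answer: CDHCGEAGE 7 4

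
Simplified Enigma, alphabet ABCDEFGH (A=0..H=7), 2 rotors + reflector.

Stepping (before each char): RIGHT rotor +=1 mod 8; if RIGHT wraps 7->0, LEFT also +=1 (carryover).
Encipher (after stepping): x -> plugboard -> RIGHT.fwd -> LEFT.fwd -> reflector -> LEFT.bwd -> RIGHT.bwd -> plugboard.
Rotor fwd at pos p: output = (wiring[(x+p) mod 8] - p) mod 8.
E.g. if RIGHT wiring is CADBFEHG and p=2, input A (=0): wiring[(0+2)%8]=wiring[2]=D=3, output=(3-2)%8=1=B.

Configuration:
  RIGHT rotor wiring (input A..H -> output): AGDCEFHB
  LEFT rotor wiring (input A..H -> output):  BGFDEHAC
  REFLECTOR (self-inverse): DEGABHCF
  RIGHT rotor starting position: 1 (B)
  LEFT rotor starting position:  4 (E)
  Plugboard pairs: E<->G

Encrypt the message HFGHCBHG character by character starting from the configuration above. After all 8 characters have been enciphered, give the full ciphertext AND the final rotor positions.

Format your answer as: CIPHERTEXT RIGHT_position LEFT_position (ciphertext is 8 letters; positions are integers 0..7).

Answer: FEECEHFD 1 5

Derivation:
Char 1 ('H'): step: R->2, L=4; H->plug->H->R->E->L->F->refl->H->L'->H->R'->F->plug->F
Char 2 ('F'): step: R->3, L=4; F->plug->F->R->F->L->C->refl->G->L'->D->R'->G->plug->E
Char 3 ('G'): step: R->4, L=4; G->plug->E->R->E->L->F->refl->H->L'->H->R'->G->plug->E
Char 4 ('H'): step: R->5, L=4; H->plug->H->R->H->L->H->refl->F->L'->E->R'->C->plug->C
Char 5 ('C'): step: R->6, L=4; C->plug->C->R->C->L->E->refl->B->L'->G->R'->G->plug->E
Char 6 ('B'): step: R->7, L=4; B->plug->B->R->B->L->D->refl->A->L'->A->R'->H->plug->H
Char 7 ('H'): step: R->0, L->5 (L advanced); H->plug->H->R->B->L->D->refl->A->L'->F->R'->F->plug->F
Char 8 ('G'): step: R->1, L=5; G->plug->E->R->E->L->B->refl->E->L'->D->R'->D->plug->D
Final: ciphertext=FEECEHFD, RIGHT=1, LEFT=5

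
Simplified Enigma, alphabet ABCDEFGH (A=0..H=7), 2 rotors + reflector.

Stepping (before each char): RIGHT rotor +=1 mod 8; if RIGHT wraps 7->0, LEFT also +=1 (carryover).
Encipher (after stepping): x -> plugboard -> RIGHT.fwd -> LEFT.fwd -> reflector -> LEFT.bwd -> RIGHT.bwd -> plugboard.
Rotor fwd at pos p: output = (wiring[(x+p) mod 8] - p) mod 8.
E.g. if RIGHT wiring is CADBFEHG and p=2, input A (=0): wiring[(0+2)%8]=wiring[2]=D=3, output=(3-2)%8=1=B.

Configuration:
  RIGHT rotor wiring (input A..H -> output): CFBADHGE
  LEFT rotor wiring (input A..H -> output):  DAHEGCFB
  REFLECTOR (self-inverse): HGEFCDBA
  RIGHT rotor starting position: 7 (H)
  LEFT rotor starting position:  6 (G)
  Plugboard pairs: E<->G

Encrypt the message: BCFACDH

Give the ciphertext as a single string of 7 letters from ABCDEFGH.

Answer: GDADAEA

Derivation:
Char 1 ('B'): step: R->0, L->7 (L advanced); B->plug->B->R->F->L->H->refl->A->L'->D->R'->E->plug->G
Char 2 ('C'): step: R->1, L=7; C->plug->C->R->H->L->G->refl->B->L'->C->R'->D->plug->D
Char 3 ('F'): step: R->2, L=7; F->plug->F->R->C->L->B->refl->G->L'->H->R'->A->plug->A
Char 4 ('A'): step: R->3, L=7; A->plug->A->R->F->L->H->refl->A->L'->D->R'->D->plug->D
Char 5 ('C'): step: R->4, L=7; C->plug->C->R->C->L->B->refl->G->L'->H->R'->A->plug->A
Char 6 ('D'): step: R->5, L=7; D->plug->D->R->F->L->H->refl->A->L'->D->R'->G->plug->E
Char 7 ('H'): step: R->6, L=7; H->plug->H->R->B->L->E->refl->C->L'->A->R'->A->plug->A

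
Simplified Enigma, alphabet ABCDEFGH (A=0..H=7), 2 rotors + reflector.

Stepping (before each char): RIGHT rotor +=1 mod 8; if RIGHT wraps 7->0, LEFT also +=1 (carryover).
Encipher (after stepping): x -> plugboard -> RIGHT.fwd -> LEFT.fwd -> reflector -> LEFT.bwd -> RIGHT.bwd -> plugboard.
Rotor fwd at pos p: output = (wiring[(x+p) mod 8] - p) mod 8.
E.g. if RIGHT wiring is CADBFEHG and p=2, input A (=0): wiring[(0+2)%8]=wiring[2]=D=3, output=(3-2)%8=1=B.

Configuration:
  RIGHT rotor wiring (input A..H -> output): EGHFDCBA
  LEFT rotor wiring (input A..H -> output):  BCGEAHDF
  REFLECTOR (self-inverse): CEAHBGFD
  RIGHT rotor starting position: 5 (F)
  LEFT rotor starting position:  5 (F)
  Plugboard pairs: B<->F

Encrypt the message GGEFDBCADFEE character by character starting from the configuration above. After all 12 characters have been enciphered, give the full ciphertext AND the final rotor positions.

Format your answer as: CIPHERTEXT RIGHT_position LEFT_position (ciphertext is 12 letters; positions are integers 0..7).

Answer: AFCCAAEGGDBF 1 7

Derivation:
Char 1 ('G'): step: R->6, L=5; G->plug->G->R->F->L->B->refl->E->L'->D->R'->A->plug->A
Char 2 ('G'): step: R->7, L=5; G->plug->G->R->D->L->E->refl->B->L'->F->R'->B->plug->F
Char 3 ('E'): step: R->0, L->6 (L advanced); E->plug->E->R->D->L->E->refl->B->L'->H->R'->C->plug->C
Char 4 ('F'): step: R->1, L=6; F->plug->B->R->G->L->C->refl->A->L'->E->R'->C->plug->C
Char 5 ('D'): step: R->2, L=6; D->plug->D->R->A->L->F->refl->G->L'->F->R'->A->plug->A
Char 6 ('B'): step: R->3, L=6; B->plug->F->R->B->L->H->refl->D->L'->C->R'->A->plug->A
Char 7 ('C'): step: R->4, L=6; C->plug->C->R->F->L->G->refl->F->L'->A->R'->E->plug->E
Char 8 ('A'): step: R->5, L=6; A->plug->A->R->F->L->G->refl->F->L'->A->R'->G->plug->G
Char 9 ('D'): step: R->6, L=6; D->plug->D->R->A->L->F->refl->G->L'->F->R'->G->plug->G
Char 10 ('F'): step: R->7, L=6; F->plug->B->R->F->L->G->refl->F->L'->A->R'->D->plug->D
Char 11 ('E'): step: R->0, L->7 (L advanced); E->plug->E->R->D->L->H->refl->D->L'->C->R'->F->plug->B
Char 12 ('E'): step: R->1, L=7; E->plug->E->R->B->L->C->refl->A->L'->G->R'->B->plug->F
Final: ciphertext=AFCCAAEGGDBF, RIGHT=1, LEFT=7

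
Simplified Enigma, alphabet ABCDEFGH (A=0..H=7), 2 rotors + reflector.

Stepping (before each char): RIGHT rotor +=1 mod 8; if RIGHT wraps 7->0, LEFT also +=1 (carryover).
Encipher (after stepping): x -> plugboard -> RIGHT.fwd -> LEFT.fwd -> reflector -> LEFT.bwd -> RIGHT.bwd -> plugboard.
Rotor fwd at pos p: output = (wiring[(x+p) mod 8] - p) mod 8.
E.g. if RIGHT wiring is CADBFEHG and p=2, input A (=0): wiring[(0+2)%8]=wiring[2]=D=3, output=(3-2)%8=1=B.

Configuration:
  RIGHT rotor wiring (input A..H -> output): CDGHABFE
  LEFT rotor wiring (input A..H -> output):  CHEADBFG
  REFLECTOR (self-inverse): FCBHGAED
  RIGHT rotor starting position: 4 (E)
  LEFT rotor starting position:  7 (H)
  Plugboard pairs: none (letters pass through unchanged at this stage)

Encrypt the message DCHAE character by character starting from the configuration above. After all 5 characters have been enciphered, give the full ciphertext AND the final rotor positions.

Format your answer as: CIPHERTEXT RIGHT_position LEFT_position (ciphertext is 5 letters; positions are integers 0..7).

Answer: CBCDB 1 0

Derivation:
Char 1 ('D'): step: R->5, L=7; D->plug->D->R->F->L->E->refl->G->L'->H->R'->C->plug->C
Char 2 ('C'): step: R->6, L=7; C->plug->C->R->E->L->B->refl->C->L'->G->R'->B->plug->B
Char 3 ('H'): step: R->7, L=7; H->plug->H->R->G->L->C->refl->B->L'->E->R'->C->plug->C
Char 4 ('A'): step: R->0, L->0 (L advanced); A->plug->A->R->C->L->E->refl->G->L'->H->R'->D->plug->D
Char 5 ('E'): step: R->1, L=0; E->plug->E->R->A->L->C->refl->B->L'->F->R'->B->plug->B
Final: ciphertext=CBCDB, RIGHT=1, LEFT=0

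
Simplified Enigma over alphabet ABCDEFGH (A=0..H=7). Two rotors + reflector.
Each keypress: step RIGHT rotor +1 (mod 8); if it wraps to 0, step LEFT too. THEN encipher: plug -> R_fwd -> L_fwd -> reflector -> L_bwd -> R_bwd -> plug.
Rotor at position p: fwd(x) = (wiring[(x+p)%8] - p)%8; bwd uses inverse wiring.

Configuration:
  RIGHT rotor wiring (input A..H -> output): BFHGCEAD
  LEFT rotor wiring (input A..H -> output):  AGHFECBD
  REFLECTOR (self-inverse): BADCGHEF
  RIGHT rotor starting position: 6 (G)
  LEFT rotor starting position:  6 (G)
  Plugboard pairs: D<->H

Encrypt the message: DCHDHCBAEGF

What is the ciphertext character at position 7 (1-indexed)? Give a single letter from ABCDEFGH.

Char 1 ('D'): step: R->7, L=6; D->plug->H->R->B->L->F->refl->H->L'->F->R'->G->plug->G
Char 2 ('C'): step: R->0, L->7 (L advanced); C->plug->C->R->H->L->C->refl->D->L'->G->R'->D->plug->H
Char 3 ('H'): step: R->1, L=7; H->plug->D->R->B->L->B->refl->A->L'->D->R'->E->plug->E
Char 4 ('D'): step: R->2, L=7; D->plug->H->R->D->L->A->refl->B->L'->B->R'->F->plug->F
Char 5 ('H'): step: R->3, L=7; H->plug->D->R->F->L->F->refl->H->L'->C->R'->G->plug->G
Char 6 ('C'): step: R->4, L=7; C->plug->C->R->E->L->G->refl->E->L'->A->R'->B->plug->B
Char 7 ('B'): step: R->5, L=7; B->plug->B->R->D->L->A->refl->B->L'->B->R'->G->plug->G

G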